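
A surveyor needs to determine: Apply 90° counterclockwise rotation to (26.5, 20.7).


90° CCW: (x,y) -> (-y, x)
(26.5,20.7) -> (-20.7, 26.5)

(-20.7, 26.5)


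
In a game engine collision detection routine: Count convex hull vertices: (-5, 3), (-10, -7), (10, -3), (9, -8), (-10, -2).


Convex hull vertices (CCW): (-10, -7), (9, -8), (10, -3), (-5, 3), (-10, -2)
Count = 5

5


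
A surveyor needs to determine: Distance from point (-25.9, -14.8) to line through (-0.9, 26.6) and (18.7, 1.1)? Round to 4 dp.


|cross product| = 1448.94
|line direction| = sqrt(1034.41) = 32.1622
Distance = 1448.94/sqrt(1034.41) = 45.051

45.051


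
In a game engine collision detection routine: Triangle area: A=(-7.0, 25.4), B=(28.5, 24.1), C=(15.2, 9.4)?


Area = |x_A(y_B-y_C) + x_B(y_C-y_A) + x_C(y_A-y_B)|/2
= |(-102.9) + (-456) + 19.76|/2
= 539.14/2 = 269.57

269.57


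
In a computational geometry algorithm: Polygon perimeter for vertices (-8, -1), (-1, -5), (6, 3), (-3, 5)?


Sides: (-8, -1)->(-1, -5): sqrt(65) = 8.062258, (-1, -5)->(6, 3): sqrt(113) = 10.630146, (6, 3)->(-3, 5): sqrt(85) = 9.219544, (-3, 5)->(-8, -1): sqrt(61) = 7.81025
Sum = 35.722198
Perimeter = 35.7222

35.7222


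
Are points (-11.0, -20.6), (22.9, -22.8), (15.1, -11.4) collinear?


Cross product: (22.9-(-11))*((-11.4)-(-20.6)) - ((-22.8)-(-20.6))*(15.1-(-11))
= 369.3

No, not collinear


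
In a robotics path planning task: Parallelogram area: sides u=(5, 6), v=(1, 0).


|u x v| = |5*0 - 6*1|
= |0 - 6| = 6

6


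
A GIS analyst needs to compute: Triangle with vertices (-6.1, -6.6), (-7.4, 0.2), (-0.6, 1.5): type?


Side lengths squared: AB^2=47.93, BC^2=47.93, CA^2=95.86
Sorted: [47.93, 47.93, 95.86]
By sides: Isosceles, By angles: Right

Isosceles, Right


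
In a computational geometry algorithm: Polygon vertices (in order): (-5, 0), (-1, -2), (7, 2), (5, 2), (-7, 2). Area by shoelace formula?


Shoelace sum: ((-5)*(-2) - (-1)*0) + ((-1)*2 - 7*(-2)) + (7*2 - 5*2) + (5*2 - (-7)*2) + ((-7)*0 - (-5)*2)
= 60
Area = |60|/2 = 30

30


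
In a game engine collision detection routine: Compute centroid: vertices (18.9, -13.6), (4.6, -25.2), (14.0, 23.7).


Centroid = ((x_A+x_B+x_C)/3, (y_A+y_B+y_C)/3)
= ((18.9+4.6+14)/3, ((-13.6)+(-25.2)+23.7)/3)
= (12.5, -5.0333)

(12.5, -5.0333)


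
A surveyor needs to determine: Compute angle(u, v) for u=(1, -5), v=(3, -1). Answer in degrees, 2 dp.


u.v = 8, |u| = sqrt(26) = 5.099, |v| = sqrt(10) = 3.1623
cos(theta) = u.v/(|u||v|) = 8/sqrt(260) = 0.496139
theta = acos(0.496139) = 60.26 degrees

60.26 degrees


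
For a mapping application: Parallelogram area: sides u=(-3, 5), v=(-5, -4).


|u x v| = |(-3)*(-4) - 5*(-5)|
= |12 - (-25)| = 37

37


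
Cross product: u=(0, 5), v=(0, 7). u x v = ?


u x v = u_x*v_y - u_y*v_x = 0*7 - 5*0
= 0 - 0 = 0

0


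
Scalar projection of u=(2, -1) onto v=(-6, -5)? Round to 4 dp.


u.v = -7, |v| = sqrt(61) = 7.8102
Scalar projection = u.v / |v| = -7 / sqrt(61) = -0.8963

-0.8963


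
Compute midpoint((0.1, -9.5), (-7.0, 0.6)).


M = ((0.1+(-7))/2, ((-9.5)+0.6)/2)
= (-3.45, -4.45)

(-3.45, -4.45)


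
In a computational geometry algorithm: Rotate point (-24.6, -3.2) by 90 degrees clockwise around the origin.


90° CW: (x,y) -> (y, -x)
(-24.6,-3.2) -> (-3.2, 24.6)

(-3.2, 24.6)


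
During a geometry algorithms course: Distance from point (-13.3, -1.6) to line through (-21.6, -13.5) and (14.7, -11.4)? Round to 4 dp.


|cross product| = 414.54
|line direction| = sqrt(1322.1) = 36.3607
Distance = 414.54/sqrt(1322.1) = 11.4008

11.4008


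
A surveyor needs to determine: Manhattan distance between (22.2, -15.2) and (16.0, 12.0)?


|22.2-16| + |(-15.2)-12| = 6.2 + 27.2 = 33.4

33.4


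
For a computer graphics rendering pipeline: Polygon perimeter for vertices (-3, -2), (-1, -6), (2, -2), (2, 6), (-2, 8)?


Sides: (-3, -2)->(-1, -6): sqrt(20) = 4.472136, (-1, -6)->(2, -2): sqrt(25) = 5, (2, -2)->(2, 6): sqrt(64) = 8, (2, 6)->(-2, 8): sqrt(20) = 4.472136, (-2, 8)->(-3, -2): sqrt(101) = 10.049876
Sum = 31.994148
Perimeter = 31.9941

31.9941


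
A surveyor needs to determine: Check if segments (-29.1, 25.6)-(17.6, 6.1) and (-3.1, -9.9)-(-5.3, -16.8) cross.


Cross products: d1=-257.5, d2=107.63, d3=-1150.85, d4=-1515.98
d1*d2 < 0 and d3*d4 < 0? no

No, they don't intersect


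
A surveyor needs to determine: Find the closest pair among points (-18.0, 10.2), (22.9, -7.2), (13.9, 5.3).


d(P0,P1) = 44.4474, d(P0,P2) = 32.2741, d(P1,P2) = 15.4029
Closest: P1 and P2

Closest pair: (22.9, -7.2) and (13.9, 5.3), distance = 15.4029


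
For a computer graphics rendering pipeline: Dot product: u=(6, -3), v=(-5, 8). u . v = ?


u . v = u_x*v_x + u_y*v_y = 6*(-5) + (-3)*8
= (-30) + (-24) = -54

-54


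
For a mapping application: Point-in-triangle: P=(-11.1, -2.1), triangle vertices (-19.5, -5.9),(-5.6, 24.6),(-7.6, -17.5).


Cross products: AB x AP = -203.38, BC x BP = -178.15, CA x CP = -142.66
All same sign? yes

Yes, inside


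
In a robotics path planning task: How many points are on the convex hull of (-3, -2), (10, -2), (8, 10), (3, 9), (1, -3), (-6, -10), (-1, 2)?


Convex hull vertices (CCW): (-6, -10), (10, -2), (8, 10), (3, 9), (-1, 2), (-3, -2)
Count = 6

6


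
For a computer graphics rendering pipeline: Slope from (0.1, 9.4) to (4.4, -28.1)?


slope = (y2-y1)/(x2-x1) = ((-28.1)-9.4)/(4.4-0.1) = (-37.5)/4.3 = -8.7209

-8.7209


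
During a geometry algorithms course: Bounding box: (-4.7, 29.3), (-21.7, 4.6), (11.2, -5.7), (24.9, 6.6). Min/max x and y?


x range: [-21.7, 24.9]
y range: [-5.7, 29.3]
Bounding box: (-21.7,-5.7) to (24.9,29.3)

(-21.7,-5.7) to (24.9,29.3)


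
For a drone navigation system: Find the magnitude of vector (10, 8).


|u| = sqrt(10^2 + 8^2) = sqrt(164) = 12.8062

12.8062


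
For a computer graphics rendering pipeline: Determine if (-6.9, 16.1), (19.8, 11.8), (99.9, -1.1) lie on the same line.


Cross product: (19.8-(-6.9))*((-1.1)-16.1) - (11.8-16.1)*(99.9-(-6.9))
= 0

Yes, collinear


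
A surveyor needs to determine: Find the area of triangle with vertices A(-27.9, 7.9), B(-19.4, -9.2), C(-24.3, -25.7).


Area = |x_A(y_B-y_C) + x_B(y_C-y_A) + x_C(y_A-y_B)|/2
= |(-460.35) + 651.84 + (-415.53)|/2
= 224.04/2 = 112.02

112.02


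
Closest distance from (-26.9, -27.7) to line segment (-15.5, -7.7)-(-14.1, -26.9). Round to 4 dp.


Project P onto AB: t = 0.9931 (clamped to [0,1])
Closest point on segment: (-14.1097, -26.7674)
Distance: 12.8243

12.8243


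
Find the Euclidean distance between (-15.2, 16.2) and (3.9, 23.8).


dx=19.1, dy=7.6
d^2 = 19.1^2 + 7.6^2 = 422.57
d = sqrt(422.57) = 20.5565

20.5565


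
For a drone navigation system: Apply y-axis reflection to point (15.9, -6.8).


Reflection over y-axis: (x,y) -> (-x,y)
(15.9, -6.8) -> (-15.9, -6.8)

(-15.9, -6.8)


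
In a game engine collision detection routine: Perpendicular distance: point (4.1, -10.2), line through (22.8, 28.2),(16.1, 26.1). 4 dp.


|cross product| = 218.01
|line direction| = sqrt(49.3) = 7.0214
Distance = 218.01/sqrt(49.3) = 31.0494

31.0494


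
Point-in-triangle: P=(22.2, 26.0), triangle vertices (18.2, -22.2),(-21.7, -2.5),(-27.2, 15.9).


Cross products: AB x AP = -2001.98, BC x BP = -964.51, CA x CP = 2340.68
All same sign? no

No, outside


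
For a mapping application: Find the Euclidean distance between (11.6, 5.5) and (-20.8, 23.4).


dx=-32.4, dy=17.9
d^2 = (-32.4)^2 + 17.9^2 = 1370.17
d = sqrt(1370.17) = 37.0158

37.0158


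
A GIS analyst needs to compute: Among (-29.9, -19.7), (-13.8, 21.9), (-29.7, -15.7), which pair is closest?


d(P0,P1) = 44.6068, d(P0,P2) = 4.005, d(P1,P2) = 40.8236
Closest: P0 and P2

Closest pair: (-29.9, -19.7) and (-29.7, -15.7), distance = 4.005


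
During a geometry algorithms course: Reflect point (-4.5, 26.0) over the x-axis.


Reflection over x-axis: (x,y) -> (x,-y)
(-4.5, 26) -> (-4.5, -26)

(-4.5, -26)


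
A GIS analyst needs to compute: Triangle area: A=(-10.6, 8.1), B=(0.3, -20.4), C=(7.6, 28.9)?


Area = |x_A(y_B-y_C) + x_B(y_C-y_A) + x_C(y_A-y_B)|/2
= |522.58 + 6.24 + 216.6|/2
= 745.42/2 = 372.71

372.71


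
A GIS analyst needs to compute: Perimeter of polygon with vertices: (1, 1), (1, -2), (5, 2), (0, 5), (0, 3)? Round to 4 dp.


Sides: (1, 1)->(1, -2): sqrt(9) = 3, (1, -2)->(5, 2): sqrt(32) = 5.656854, (5, 2)->(0, 5): sqrt(34) = 5.830952, (0, 5)->(0, 3): sqrt(4) = 2, (0, 3)->(1, 1): sqrt(5) = 2.236068
Sum = 18.723874
Perimeter = 18.7239

18.7239


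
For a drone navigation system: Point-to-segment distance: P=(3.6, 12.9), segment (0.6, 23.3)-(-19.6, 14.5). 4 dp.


Project P onto AB: t = 0.0637 (clamped to [0,1])
Closest point on segment: (-0.6865, 22.7395)
Distance: 10.7327

10.7327


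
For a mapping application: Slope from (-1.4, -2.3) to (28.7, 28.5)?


slope = (y2-y1)/(x2-x1) = (28.5-(-2.3))/(28.7-(-1.4)) = 30.8/30.1 = 1.0233

1.0233


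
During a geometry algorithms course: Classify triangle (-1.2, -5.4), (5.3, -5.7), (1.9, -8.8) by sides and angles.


Side lengths squared: AB^2=42.34, BC^2=21.17, CA^2=21.17
Sorted: [21.17, 21.17, 42.34]
By sides: Isosceles, By angles: Right

Isosceles, Right


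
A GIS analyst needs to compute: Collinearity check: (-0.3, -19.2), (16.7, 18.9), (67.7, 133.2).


Cross product: (16.7-(-0.3))*(133.2-(-19.2)) - (18.9-(-19.2))*(67.7-(-0.3))
= 0

Yes, collinear


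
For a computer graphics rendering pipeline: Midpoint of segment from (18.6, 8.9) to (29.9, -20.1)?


M = ((18.6+29.9)/2, (8.9+(-20.1))/2)
= (24.25, -5.6)

(24.25, -5.6)


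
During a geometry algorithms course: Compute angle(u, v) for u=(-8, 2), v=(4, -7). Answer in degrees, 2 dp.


u.v = -46, |u| = sqrt(68) = 8.2462, |v| = sqrt(65) = 8.0623
cos(theta) = u.v/(|u||v|) = -46/sqrt(4420) = -0.691905
theta = acos(-0.691905) = 133.78 degrees

133.78 degrees


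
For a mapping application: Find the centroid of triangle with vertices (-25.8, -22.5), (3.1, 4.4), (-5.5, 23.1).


Centroid = ((x_A+x_B+x_C)/3, (y_A+y_B+y_C)/3)
= (((-25.8)+3.1+(-5.5))/3, ((-22.5)+4.4+23.1)/3)
= (-9.4, 1.6667)

(-9.4, 1.6667)


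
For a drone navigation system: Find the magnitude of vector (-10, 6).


|u| = sqrt((-10)^2 + 6^2) = sqrt(136) = 11.6619

11.6619


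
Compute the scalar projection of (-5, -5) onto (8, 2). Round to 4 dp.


u.v = -50, |v| = sqrt(68) = 8.2462
Scalar projection = u.v / |v| = -50 / sqrt(68) = -6.0634

-6.0634


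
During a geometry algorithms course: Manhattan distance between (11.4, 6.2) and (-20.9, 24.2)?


|11.4-(-20.9)| + |6.2-24.2| = 32.3 + 18 = 50.3

50.3


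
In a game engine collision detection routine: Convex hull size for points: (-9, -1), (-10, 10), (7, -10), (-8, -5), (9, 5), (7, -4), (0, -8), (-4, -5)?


Convex hull vertices (CCW): (-10, 10), (-9, -1), (-8, -5), (0, -8), (7, -10), (9, 5)
Count = 6

6


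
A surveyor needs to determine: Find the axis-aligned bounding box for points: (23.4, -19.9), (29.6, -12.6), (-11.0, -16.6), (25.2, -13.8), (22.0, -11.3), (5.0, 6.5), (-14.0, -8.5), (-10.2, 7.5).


x range: [-14, 29.6]
y range: [-19.9, 7.5]
Bounding box: (-14,-19.9) to (29.6,7.5)

(-14,-19.9) to (29.6,7.5)


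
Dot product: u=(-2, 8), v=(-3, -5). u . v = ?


u . v = u_x*v_x + u_y*v_y = (-2)*(-3) + 8*(-5)
= 6 + (-40) = -34

-34


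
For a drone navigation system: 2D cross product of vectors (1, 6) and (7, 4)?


u x v = u_x*v_y - u_y*v_x = 1*4 - 6*7
= 4 - 42 = -38

-38


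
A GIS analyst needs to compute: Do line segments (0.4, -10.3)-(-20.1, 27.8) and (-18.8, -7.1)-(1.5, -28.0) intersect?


Cross products: d1=336.32, d2=681.3, d3=665.92, d4=320.94
d1*d2 < 0 and d3*d4 < 0? no

No, they don't intersect


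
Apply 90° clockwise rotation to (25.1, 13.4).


90° CW: (x,y) -> (y, -x)
(25.1,13.4) -> (13.4, -25.1)

(13.4, -25.1)


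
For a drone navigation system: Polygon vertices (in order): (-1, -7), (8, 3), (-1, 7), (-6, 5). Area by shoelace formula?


Shoelace sum: ((-1)*3 - 8*(-7)) + (8*7 - (-1)*3) + ((-1)*5 - (-6)*7) + ((-6)*(-7) - (-1)*5)
= 196
Area = |196|/2 = 98

98


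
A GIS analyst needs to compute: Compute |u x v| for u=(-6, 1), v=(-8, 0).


|u x v| = |(-6)*0 - 1*(-8)|
= |0 - (-8)| = 8

8


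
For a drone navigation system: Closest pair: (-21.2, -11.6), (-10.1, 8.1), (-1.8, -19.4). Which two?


d(P0,P1) = 22.6119, d(P0,P2) = 20.9093, d(P1,P2) = 28.7253
Closest: P0 and P2

Closest pair: (-21.2, -11.6) and (-1.8, -19.4), distance = 20.9093


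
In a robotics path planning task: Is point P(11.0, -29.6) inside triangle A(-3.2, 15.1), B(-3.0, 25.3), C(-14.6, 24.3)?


Cross products: AB x AP = -153.78, BC x BP = 650.84, CA x CP = -378.94
All same sign? no

No, outside


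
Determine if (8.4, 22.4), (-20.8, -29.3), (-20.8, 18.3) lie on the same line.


Cross product: ((-20.8)-8.4)*(18.3-22.4) - ((-29.3)-22.4)*((-20.8)-8.4)
= -1389.92

No, not collinear


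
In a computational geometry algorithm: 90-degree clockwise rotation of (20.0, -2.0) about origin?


90° CW: (x,y) -> (y, -x)
(20,-2) -> (-2, -20)

(-2, -20)


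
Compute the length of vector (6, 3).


|u| = sqrt(6^2 + 3^2) = sqrt(45) = 6.7082

6.7082


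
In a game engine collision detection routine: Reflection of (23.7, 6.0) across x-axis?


Reflection over x-axis: (x,y) -> (x,-y)
(23.7, 6) -> (23.7, -6)

(23.7, -6)


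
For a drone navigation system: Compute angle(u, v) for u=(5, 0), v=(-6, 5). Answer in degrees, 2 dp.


u.v = -30, |u| = sqrt(25) = 5, |v| = sqrt(61) = 7.8102
cos(theta) = u.v/(|u||v|) = -30/sqrt(1525) = -0.768221
theta = acos(-0.768221) = 140.19 degrees

140.19 degrees


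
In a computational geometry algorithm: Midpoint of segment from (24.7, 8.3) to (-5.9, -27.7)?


M = ((24.7+(-5.9))/2, (8.3+(-27.7))/2)
= (9.4, -9.7)

(9.4, -9.7)


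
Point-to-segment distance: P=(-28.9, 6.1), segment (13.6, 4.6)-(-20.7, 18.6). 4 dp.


Project P onto AB: t = 1 (clamped to [0,1])
Closest point on segment: (-20.7, 18.6)
Distance: 14.9496

14.9496


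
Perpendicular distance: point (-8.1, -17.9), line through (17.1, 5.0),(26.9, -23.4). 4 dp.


|cross product| = 940.1
|line direction| = sqrt(902.6) = 30.0433
Distance = 940.1/sqrt(902.6) = 31.2915

31.2915


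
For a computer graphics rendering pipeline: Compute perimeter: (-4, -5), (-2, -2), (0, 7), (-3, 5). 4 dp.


Sides: (-4, -5)->(-2, -2): sqrt(13) = 3.605551, (-2, -2)->(0, 7): sqrt(85) = 9.219544, (0, 7)->(-3, 5): sqrt(13) = 3.605551, (-3, 5)->(-4, -5): sqrt(101) = 10.049876
Sum = 26.480522
Perimeter = 26.4805

26.4805


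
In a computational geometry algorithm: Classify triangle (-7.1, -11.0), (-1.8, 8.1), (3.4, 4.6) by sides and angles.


Side lengths squared: AB^2=392.9, BC^2=39.29, CA^2=353.61
Sorted: [39.29, 353.61, 392.9]
By sides: Scalene, By angles: Right

Scalene, Right


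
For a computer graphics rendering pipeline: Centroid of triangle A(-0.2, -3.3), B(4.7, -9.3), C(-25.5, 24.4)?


Centroid = ((x_A+x_B+x_C)/3, (y_A+y_B+y_C)/3)
= (((-0.2)+4.7+(-25.5))/3, ((-3.3)+(-9.3)+24.4)/3)
= (-7, 3.9333)

(-7, 3.9333)


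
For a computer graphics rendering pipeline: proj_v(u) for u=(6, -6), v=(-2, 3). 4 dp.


u.v = -30, |v| = sqrt(13) = 3.6056
Scalar projection = u.v / |v| = -30 / sqrt(13) = -8.3205

-8.3205


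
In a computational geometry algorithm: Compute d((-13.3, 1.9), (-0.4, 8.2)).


dx=12.9, dy=6.3
d^2 = 12.9^2 + 6.3^2 = 206.1
d = sqrt(206.1) = 14.3562

14.3562


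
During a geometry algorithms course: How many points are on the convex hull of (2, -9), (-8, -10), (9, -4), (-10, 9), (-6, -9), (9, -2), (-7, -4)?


Convex hull vertices (CCW): (-10, 9), (-8, -10), (2, -9), (9, -4), (9, -2)
Count = 5

5


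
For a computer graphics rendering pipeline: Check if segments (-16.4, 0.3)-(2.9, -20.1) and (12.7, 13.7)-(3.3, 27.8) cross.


Cross products: d1=536.27, d2=455.9, d3=852.26, d4=932.63
d1*d2 < 0 and d3*d4 < 0? no

No, they don't intersect


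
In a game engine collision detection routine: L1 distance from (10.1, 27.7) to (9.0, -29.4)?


|10.1-9| + |27.7-(-29.4)| = 1.1 + 57.1 = 58.2

58.2


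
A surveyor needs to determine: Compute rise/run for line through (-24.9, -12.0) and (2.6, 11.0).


slope = (y2-y1)/(x2-x1) = (11-(-12))/(2.6-(-24.9)) = 23/27.5 = 0.8364

0.8364


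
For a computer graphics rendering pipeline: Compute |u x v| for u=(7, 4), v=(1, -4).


|u x v| = |7*(-4) - 4*1|
= |(-28) - 4| = 32

32


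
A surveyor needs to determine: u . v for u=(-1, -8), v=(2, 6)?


u . v = u_x*v_x + u_y*v_y = (-1)*2 + (-8)*6
= (-2) + (-48) = -50

-50


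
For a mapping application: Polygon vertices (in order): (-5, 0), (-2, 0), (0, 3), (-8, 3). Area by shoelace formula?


Shoelace sum: ((-5)*0 - (-2)*0) + ((-2)*3 - 0*0) + (0*3 - (-8)*3) + ((-8)*0 - (-5)*3)
= 33
Area = |33|/2 = 16.5

16.5


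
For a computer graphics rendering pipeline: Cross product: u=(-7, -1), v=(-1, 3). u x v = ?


u x v = u_x*v_y - u_y*v_x = (-7)*3 - (-1)*(-1)
= (-21) - 1 = -22

-22


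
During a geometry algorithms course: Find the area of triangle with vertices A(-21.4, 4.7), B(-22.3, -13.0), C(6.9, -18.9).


Area = |x_A(y_B-y_C) + x_B(y_C-y_A) + x_C(y_A-y_B)|/2
= |(-126.26) + 526.28 + 122.13|/2
= 522.15/2 = 261.075

261.075


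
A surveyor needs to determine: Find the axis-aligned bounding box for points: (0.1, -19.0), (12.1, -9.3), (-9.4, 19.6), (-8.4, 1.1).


x range: [-9.4, 12.1]
y range: [-19, 19.6]
Bounding box: (-9.4,-19) to (12.1,19.6)

(-9.4,-19) to (12.1,19.6)


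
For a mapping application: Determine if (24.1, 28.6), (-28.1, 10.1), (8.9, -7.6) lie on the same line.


Cross product: ((-28.1)-24.1)*((-7.6)-28.6) - (10.1-28.6)*(8.9-24.1)
= 1608.44

No, not collinear


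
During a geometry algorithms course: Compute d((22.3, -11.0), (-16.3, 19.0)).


dx=-38.6, dy=30
d^2 = (-38.6)^2 + 30^2 = 2389.96
d = sqrt(2389.96) = 48.8872

48.8872


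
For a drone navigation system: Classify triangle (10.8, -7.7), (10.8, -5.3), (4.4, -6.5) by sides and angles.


Side lengths squared: AB^2=5.76, BC^2=42.4, CA^2=42.4
Sorted: [5.76, 42.4, 42.4]
By sides: Isosceles, By angles: Acute

Isosceles, Acute


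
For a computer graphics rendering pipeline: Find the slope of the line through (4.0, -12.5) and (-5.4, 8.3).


slope = (y2-y1)/(x2-x1) = (8.3-(-12.5))/((-5.4)-4) = 20.8/(-9.4) = -2.2128

-2.2128


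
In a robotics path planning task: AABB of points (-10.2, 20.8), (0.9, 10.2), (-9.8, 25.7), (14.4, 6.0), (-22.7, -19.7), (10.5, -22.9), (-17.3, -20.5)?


x range: [-22.7, 14.4]
y range: [-22.9, 25.7]
Bounding box: (-22.7,-22.9) to (14.4,25.7)

(-22.7,-22.9) to (14.4,25.7)


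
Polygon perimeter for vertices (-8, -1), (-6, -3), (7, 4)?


Sides: (-8, -1)->(-6, -3): sqrt(8) = 2.828427, (-6, -3)->(7, 4): sqrt(218) = 14.764823, (7, 4)->(-8, -1): sqrt(250) = 15.811388
Sum = 33.404638
Perimeter = 33.4046

33.4046


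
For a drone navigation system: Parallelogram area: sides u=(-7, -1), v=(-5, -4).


|u x v| = |(-7)*(-4) - (-1)*(-5)|
= |28 - 5| = 23

23


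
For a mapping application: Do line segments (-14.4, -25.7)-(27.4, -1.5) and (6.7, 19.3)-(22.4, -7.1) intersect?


Cross products: d1=-1263.54, d2=219.92, d3=1370.38, d4=-113.08
d1*d2 < 0 and d3*d4 < 0? yes

Yes, they intersect


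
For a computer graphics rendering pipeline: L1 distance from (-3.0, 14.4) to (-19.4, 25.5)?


|(-3)-(-19.4)| + |14.4-25.5| = 16.4 + 11.1 = 27.5

27.5


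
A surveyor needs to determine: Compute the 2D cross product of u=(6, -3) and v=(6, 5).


u x v = u_x*v_y - u_y*v_x = 6*5 - (-3)*6
= 30 - (-18) = 48

48


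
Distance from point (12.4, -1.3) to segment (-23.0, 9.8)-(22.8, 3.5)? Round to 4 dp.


Project P onto AB: t = 0.7913 (clamped to [0,1])
Closest point on segment: (13.2411, 4.8149)
Distance: 6.1724

6.1724


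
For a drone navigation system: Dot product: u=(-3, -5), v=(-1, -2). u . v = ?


u . v = u_x*v_x + u_y*v_y = (-3)*(-1) + (-5)*(-2)
= 3 + 10 = 13

13


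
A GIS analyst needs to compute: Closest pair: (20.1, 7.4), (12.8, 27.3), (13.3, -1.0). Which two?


d(P0,P1) = 21.1967, d(P0,P2) = 10.8074, d(P1,P2) = 28.3044
Closest: P0 and P2

Closest pair: (20.1, 7.4) and (13.3, -1.0), distance = 10.8074


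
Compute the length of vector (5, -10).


|u| = sqrt(5^2 + (-10)^2) = sqrt(125) = 11.1803

11.1803


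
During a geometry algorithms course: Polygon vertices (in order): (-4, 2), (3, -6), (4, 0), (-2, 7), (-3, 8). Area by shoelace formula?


Shoelace sum: ((-4)*(-6) - 3*2) + (3*0 - 4*(-6)) + (4*7 - (-2)*0) + ((-2)*8 - (-3)*7) + ((-3)*2 - (-4)*8)
= 101
Area = |101|/2 = 50.5

50.5


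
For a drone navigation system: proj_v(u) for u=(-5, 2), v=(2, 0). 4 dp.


u.v = -10, |v| = sqrt(4) = 2
Scalar projection = u.v / |v| = -10 / sqrt(4) = -5

-5


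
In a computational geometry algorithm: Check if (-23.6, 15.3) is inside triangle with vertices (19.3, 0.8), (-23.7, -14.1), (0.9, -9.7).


Cross products: AB x AP = -1262.71, BC x BP = 722.8, CA x CP = 717.25
All same sign? no

No, outside


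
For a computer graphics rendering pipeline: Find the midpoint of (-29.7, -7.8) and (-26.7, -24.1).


M = (((-29.7)+(-26.7))/2, ((-7.8)+(-24.1))/2)
= (-28.2, -15.95)

(-28.2, -15.95)


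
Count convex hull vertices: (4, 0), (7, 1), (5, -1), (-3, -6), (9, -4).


Convex hull vertices (CCW): (-3, -6), (9, -4), (7, 1), (4, 0)
Count = 4

4


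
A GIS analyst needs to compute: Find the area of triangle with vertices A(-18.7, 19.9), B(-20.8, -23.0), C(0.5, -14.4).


Area = |x_A(y_B-y_C) + x_B(y_C-y_A) + x_C(y_A-y_B)|/2
= |160.82 + 713.44 + 21.45|/2
= 895.71/2 = 447.855

447.855


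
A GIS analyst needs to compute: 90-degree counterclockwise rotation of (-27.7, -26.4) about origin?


90° CCW: (x,y) -> (-y, x)
(-27.7,-26.4) -> (26.4, -27.7)

(26.4, -27.7)


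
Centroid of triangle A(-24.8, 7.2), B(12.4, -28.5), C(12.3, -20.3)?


Centroid = ((x_A+x_B+x_C)/3, (y_A+y_B+y_C)/3)
= (((-24.8)+12.4+12.3)/3, (7.2+(-28.5)+(-20.3))/3)
= (-0.0333, -13.8667)

(-0.0333, -13.8667)


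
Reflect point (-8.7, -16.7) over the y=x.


Reflection over y=x: (x,y) -> (y,x)
(-8.7, -16.7) -> (-16.7, -8.7)

(-16.7, -8.7)


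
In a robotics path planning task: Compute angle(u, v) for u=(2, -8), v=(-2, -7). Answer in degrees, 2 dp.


u.v = 52, |u| = sqrt(68) = 8.2462, |v| = sqrt(53) = 7.2801
cos(theta) = u.v/(|u||v|) = 52/sqrt(3604) = 0.866186
theta = acos(0.866186) = 29.98 degrees

29.98 degrees


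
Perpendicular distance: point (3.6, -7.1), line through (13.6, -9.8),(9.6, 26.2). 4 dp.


|cross product| = 349.2
|line direction| = sqrt(1312) = 36.2215
Distance = 349.2/sqrt(1312) = 9.6407

9.6407


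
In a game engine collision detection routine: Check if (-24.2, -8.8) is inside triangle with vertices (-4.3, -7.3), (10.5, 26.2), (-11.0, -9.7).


Cross products: AB x AP = 644.45, BC x BP = -493.23, CA x CP = 37.71
All same sign? no

No, outside


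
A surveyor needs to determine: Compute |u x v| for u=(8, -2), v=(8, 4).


|u x v| = |8*4 - (-2)*8|
= |32 - (-16)| = 48

48


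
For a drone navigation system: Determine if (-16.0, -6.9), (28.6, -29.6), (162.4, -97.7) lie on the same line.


Cross product: (28.6-(-16))*((-97.7)-(-6.9)) - ((-29.6)-(-6.9))*(162.4-(-16))
= 0

Yes, collinear


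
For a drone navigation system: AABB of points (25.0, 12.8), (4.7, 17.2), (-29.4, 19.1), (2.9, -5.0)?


x range: [-29.4, 25]
y range: [-5, 19.1]
Bounding box: (-29.4,-5) to (25,19.1)

(-29.4,-5) to (25,19.1)


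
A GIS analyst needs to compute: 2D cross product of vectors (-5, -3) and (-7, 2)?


u x v = u_x*v_y - u_y*v_x = (-5)*2 - (-3)*(-7)
= (-10) - 21 = -31

-31


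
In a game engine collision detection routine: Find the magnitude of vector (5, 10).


|u| = sqrt(5^2 + 10^2) = sqrt(125) = 11.1803

11.1803


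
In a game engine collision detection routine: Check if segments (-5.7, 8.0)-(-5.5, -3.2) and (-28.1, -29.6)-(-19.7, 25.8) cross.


Cross products: d1=-925.12, d2=-1030.28, d3=-258.4, d4=-153.24
d1*d2 < 0 and d3*d4 < 0? no

No, they don't intersect


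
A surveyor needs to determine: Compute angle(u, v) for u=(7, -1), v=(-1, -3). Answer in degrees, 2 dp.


u.v = -4, |u| = sqrt(50) = 7.0711, |v| = sqrt(10) = 3.1623
cos(theta) = u.v/(|u||v|) = -4/sqrt(500) = -0.178885
theta = acos(-0.178885) = 100.3 degrees

100.3 degrees


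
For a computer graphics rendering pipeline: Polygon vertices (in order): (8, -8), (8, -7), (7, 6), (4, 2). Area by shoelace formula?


Shoelace sum: (8*(-7) - 8*(-8)) + (8*6 - 7*(-7)) + (7*2 - 4*6) + (4*(-8) - 8*2)
= 47
Area = |47|/2 = 23.5

23.5


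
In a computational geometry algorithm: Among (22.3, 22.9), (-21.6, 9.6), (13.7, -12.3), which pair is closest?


d(P0,P1) = 45.8705, d(P0,P2) = 36.2353, d(P1,P2) = 41.5415
Closest: P0 and P2

Closest pair: (22.3, 22.9) and (13.7, -12.3), distance = 36.2353


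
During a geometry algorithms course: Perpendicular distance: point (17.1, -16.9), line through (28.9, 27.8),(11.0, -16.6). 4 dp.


|cross product| = 276.21
|line direction| = sqrt(2291.77) = 47.8724
Distance = 276.21/sqrt(2291.77) = 5.7697

5.7697


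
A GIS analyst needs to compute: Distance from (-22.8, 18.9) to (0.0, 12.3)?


dx=22.8, dy=-6.6
d^2 = 22.8^2 + (-6.6)^2 = 563.4
d = sqrt(563.4) = 23.736

23.736


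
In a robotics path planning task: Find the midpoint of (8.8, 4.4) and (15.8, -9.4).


M = ((8.8+15.8)/2, (4.4+(-9.4))/2)
= (12.3, -2.5)

(12.3, -2.5)


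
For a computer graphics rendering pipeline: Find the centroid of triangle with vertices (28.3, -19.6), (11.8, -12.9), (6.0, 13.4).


Centroid = ((x_A+x_B+x_C)/3, (y_A+y_B+y_C)/3)
= ((28.3+11.8+6)/3, ((-19.6)+(-12.9)+13.4)/3)
= (15.3667, -6.3667)

(15.3667, -6.3667)


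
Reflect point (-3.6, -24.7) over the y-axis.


Reflection over y-axis: (x,y) -> (-x,y)
(-3.6, -24.7) -> (3.6, -24.7)

(3.6, -24.7)


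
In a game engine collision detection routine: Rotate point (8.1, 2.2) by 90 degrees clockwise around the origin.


90° CW: (x,y) -> (y, -x)
(8.1,2.2) -> (2.2, -8.1)

(2.2, -8.1)


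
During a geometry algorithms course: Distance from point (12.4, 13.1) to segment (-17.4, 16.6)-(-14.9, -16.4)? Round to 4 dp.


Project P onto AB: t = 0.1735 (clamped to [0,1])
Closest point on segment: (-16.9663, 10.8753)
Distance: 29.4505

29.4505


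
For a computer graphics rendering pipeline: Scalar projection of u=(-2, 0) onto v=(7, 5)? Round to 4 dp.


u.v = -14, |v| = sqrt(74) = 8.6023
Scalar projection = u.v / |v| = -14 / sqrt(74) = -1.6275

-1.6275


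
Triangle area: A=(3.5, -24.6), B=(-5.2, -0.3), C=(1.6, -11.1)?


Area = |x_A(y_B-y_C) + x_B(y_C-y_A) + x_C(y_A-y_B)|/2
= |37.8 + (-70.2) + (-38.88)|/2
= 71.28/2 = 35.64

35.64


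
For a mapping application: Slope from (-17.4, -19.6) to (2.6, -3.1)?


slope = (y2-y1)/(x2-x1) = ((-3.1)-(-19.6))/(2.6-(-17.4)) = 16.5/20 = 0.825

0.825


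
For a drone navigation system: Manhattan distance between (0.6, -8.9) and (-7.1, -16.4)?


|0.6-(-7.1)| + |(-8.9)-(-16.4)| = 7.7 + 7.5 = 15.2

15.2


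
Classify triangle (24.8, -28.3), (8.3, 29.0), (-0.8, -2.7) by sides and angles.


Side lengths squared: AB^2=3555.54, BC^2=1087.7, CA^2=1310.72
Sorted: [1087.7, 1310.72, 3555.54]
By sides: Scalene, By angles: Obtuse

Scalene, Obtuse


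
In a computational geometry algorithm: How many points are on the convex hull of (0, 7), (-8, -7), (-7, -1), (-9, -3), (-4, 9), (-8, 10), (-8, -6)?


Convex hull vertices (CCW): (-9, -3), (-8, -7), (0, 7), (-4, 9), (-8, 10)
Count = 5

5


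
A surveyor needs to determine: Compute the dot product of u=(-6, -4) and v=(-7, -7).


u . v = u_x*v_x + u_y*v_y = (-6)*(-7) + (-4)*(-7)
= 42 + 28 = 70

70


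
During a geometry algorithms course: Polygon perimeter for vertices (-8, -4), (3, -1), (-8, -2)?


Sides: (-8, -4)->(3, -1): sqrt(130) = 11.401754, (3, -1)->(-8, -2): sqrt(122) = 11.045361, (-8, -2)->(-8, -4): sqrt(4) = 2
Sum = 24.447115
Perimeter = 24.4471

24.4471


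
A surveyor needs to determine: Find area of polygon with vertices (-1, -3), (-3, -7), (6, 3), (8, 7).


Shoelace sum: ((-1)*(-7) - (-3)*(-3)) + ((-3)*3 - 6*(-7)) + (6*7 - 8*3) + (8*(-3) - (-1)*7)
= 32
Area = |32|/2 = 16

16


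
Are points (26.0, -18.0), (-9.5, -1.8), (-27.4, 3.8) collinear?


Cross product: ((-9.5)-26)*(3.8-(-18)) - ((-1.8)-(-18))*((-27.4)-26)
= 91.18

No, not collinear


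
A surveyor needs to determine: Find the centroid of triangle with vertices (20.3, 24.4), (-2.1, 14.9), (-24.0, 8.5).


Centroid = ((x_A+x_B+x_C)/3, (y_A+y_B+y_C)/3)
= ((20.3+(-2.1)+(-24))/3, (24.4+14.9+8.5)/3)
= (-1.9333, 15.9333)

(-1.9333, 15.9333)


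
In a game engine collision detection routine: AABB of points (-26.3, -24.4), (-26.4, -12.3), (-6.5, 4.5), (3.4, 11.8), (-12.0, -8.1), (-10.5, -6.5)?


x range: [-26.4, 3.4]
y range: [-24.4, 11.8]
Bounding box: (-26.4,-24.4) to (3.4,11.8)

(-26.4,-24.4) to (3.4,11.8)


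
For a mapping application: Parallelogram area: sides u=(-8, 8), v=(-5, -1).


|u x v| = |(-8)*(-1) - 8*(-5)|
= |8 - (-40)| = 48

48


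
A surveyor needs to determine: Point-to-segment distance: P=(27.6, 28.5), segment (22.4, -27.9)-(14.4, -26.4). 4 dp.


Project P onto AB: t = 0.6491 (clamped to [0,1])
Closest point on segment: (17.2075, -26.9264)
Distance: 56.3923

56.3923


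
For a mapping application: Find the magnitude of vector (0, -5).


|u| = sqrt(0^2 + (-5)^2) = sqrt(25) = 5

5


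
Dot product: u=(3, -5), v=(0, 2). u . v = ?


u . v = u_x*v_x + u_y*v_y = 3*0 + (-5)*2
= 0 + (-10) = -10

-10


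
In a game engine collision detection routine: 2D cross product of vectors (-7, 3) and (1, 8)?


u x v = u_x*v_y - u_y*v_x = (-7)*8 - 3*1
= (-56) - 3 = -59

-59


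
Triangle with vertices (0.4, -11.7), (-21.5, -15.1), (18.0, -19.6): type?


Side lengths squared: AB^2=491.17, BC^2=1580.5, CA^2=372.17
Sorted: [372.17, 491.17, 1580.5]
By sides: Scalene, By angles: Obtuse

Scalene, Obtuse


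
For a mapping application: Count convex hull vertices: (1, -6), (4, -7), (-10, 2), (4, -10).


Convex hull vertices (CCW): (-10, 2), (4, -10), (4, -7)
Count = 3

3


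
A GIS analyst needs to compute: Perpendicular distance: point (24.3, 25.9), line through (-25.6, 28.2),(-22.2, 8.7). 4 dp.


|cross product| = 965.23
|line direction| = sqrt(391.81) = 19.7942
Distance = 965.23/sqrt(391.81) = 48.7633

48.7633


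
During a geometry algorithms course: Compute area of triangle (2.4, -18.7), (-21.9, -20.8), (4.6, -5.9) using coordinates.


Area = |x_A(y_B-y_C) + x_B(y_C-y_A) + x_C(y_A-y_B)|/2
= |(-35.76) + (-280.32) + 9.66|/2
= 306.42/2 = 153.21

153.21


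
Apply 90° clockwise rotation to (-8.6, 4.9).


90° CW: (x,y) -> (y, -x)
(-8.6,4.9) -> (4.9, 8.6)

(4.9, 8.6)


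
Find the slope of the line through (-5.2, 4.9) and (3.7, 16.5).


slope = (y2-y1)/(x2-x1) = (16.5-4.9)/(3.7-(-5.2)) = 11.6/8.9 = 1.3034

1.3034


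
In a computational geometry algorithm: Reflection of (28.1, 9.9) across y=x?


Reflection over y=x: (x,y) -> (y,x)
(28.1, 9.9) -> (9.9, 28.1)

(9.9, 28.1)


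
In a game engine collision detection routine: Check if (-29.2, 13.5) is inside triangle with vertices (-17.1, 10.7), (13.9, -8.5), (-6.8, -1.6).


Cross products: AB x AP = -145.52, BC x BP = -158.01, CA x CP = 119.99
All same sign? no

No, outside


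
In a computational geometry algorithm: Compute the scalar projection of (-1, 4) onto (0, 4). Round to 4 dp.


u.v = 16, |v| = sqrt(16) = 4
Scalar projection = u.v / |v| = 16 / sqrt(16) = 4

4


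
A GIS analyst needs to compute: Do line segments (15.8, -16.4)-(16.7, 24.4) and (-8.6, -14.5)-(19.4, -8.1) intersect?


Cross products: d1=-209.36, d2=927.28, d3=997.23, d4=-139.41
d1*d2 < 0 and d3*d4 < 0? yes

Yes, they intersect


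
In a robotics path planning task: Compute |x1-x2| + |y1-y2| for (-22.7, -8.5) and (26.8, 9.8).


|(-22.7)-26.8| + |(-8.5)-9.8| = 49.5 + 18.3 = 67.8

67.8


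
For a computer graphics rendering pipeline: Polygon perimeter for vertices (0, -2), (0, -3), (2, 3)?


Sides: (0, -2)->(0, -3): sqrt(1) = 1, (0, -3)->(2, 3): sqrt(40) = 6.324555, (2, 3)->(0, -2): sqrt(29) = 5.385165
Sum = 12.70972
Perimeter = 12.7097

12.7097


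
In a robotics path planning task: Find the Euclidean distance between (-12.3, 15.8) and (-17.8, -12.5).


dx=-5.5, dy=-28.3
d^2 = (-5.5)^2 + (-28.3)^2 = 831.14
d = sqrt(831.14) = 28.8295

28.8295


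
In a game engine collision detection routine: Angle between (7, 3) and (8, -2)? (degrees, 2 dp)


u.v = 50, |u| = sqrt(58) = 7.6158, |v| = sqrt(68) = 8.2462
cos(theta) = u.v/(|u||v|) = 50/sqrt(3944) = 0.796162
theta = acos(0.796162) = 37.23 degrees

37.23 degrees


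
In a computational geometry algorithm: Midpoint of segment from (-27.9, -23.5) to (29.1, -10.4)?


M = (((-27.9)+29.1)/2, ((-23.5)+(-10.4))/2)
= (0.6, -16.95)

(0.6, -16.95)


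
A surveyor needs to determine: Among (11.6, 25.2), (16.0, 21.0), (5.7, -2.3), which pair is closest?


d(P0,P1) = 6.0828, d(P0,P2) = 28.1258, d(P1,P2) = 25.4751
Closest: P0 and P1

Closest pair: (11.6, 25.2) and (16.0, 21.0), distance = 6.0828


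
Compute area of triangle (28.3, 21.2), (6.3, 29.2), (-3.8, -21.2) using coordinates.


Area = |x_A(y_B-y_C) + x_B(y_C-y_A) + x_C(y_A-y_B)|/2
= |1426.32 + (-267.12) + 30.4|/2
= 1189.6/2 = 594.8

594.8


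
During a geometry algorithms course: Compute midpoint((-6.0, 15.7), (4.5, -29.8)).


M = (((-6)+4.5)/2, (15.7+(-29.8))/2)
= (-0.75, -7.05)

(-0.75, -7.05)


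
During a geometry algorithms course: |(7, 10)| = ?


|u| = sqrt(7^2 + 10^2) = sqrt(149) = 12.2066

12.2066


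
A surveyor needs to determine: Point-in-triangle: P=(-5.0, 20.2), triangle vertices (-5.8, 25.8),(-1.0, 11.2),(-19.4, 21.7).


Cross products: AB x AP = -15.2, BC x BP = -123.6, CA x CP = -79.44
All same sign? yes

Yes, inside


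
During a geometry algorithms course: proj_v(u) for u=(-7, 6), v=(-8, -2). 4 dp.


u.v = 44, |v| = sqrt(68) = 8.2462
Scalar projection = u.v / |v| = 44 / sqrt(68) = 5.3358

5.3358


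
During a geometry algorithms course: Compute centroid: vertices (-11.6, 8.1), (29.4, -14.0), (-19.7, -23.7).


Centroid = ((x_A+x_B+x_C)/3, (y_A+y_B+y_C)/3)
= (((-11.6)+29.4+(-19.7))/3, (8.1+(-14)+(-23.7))/3)
= (-0.6333, -9.8667)

(-0.6333, -9.8667)


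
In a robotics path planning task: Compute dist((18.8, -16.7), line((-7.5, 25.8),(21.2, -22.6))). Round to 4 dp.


|cross product| = 53.17
|line direction| = sqrt(3166.25) = 56.2694
Distance = 53.17/sqrt(3166.25) = 0.9449

0.9449


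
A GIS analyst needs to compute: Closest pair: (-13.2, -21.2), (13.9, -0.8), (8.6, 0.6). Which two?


d(P0,P1) = 33.9201, d(P0,P2) = 30.8299, d(P1,P2) = 5.4818
Closest: P1 and P2

Closest pair: (13.9, -0.8) and (8.6, 0.6), distance = 5.4818


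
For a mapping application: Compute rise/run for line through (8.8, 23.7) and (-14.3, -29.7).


slope = (y2-y1)/(x2-x1) = ((-29.7)-23.7)/((-14.3)-8.8) = (-53.4)/(-23.1) = 2.3117

2.3117


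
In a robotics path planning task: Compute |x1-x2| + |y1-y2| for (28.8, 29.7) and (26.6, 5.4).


|28.8-26.6| + |29.7-5.4| = 2.2 + 24.3 = 26.5

26.5


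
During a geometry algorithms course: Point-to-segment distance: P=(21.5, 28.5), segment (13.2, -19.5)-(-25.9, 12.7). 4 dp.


Project P onto AB: t = 0.4759 (clamped to [0,1])
Closest point on segment: (-5.4089, -4.1751)
Distance: 42.329

42.329


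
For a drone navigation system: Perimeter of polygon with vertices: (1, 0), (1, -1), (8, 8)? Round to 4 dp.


Sides: (1, 0)->(1, -1): sqrt(1) = 1, (1, -1)->(8, 8): sqrt(130) = 11.401754, (8, 8)->(1, 0): sqrt(113) = 10.630146
Sum = 23.0319
Perimeter = 23.0319

23.0319


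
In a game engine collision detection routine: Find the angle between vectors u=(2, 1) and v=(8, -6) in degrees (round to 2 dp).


u.v = 10, |u| = sqrt(5) = 2.2361, |v| = sqrt(100) = 10
cos(theta) = u.v/(|u||v|) = 10/sqrt(500) = 0.447214
theta = acos(0.447214) = 63.43 degrees

63.43 degrees


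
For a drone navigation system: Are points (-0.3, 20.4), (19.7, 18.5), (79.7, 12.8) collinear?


Cross product: (19.7-(-0.3))*(12.8-20.4) - (18.5-20.4)*(79.7-(-0.3))
= 0

Yes, collinear


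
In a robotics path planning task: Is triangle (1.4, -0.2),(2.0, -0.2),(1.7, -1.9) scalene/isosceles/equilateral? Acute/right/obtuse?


Side lengths squared: AB^2=0.36, BC^2=2.98, CA^2=2.98
Sorted: [0.36, 2.98, 2.98]
By sides: Isosceles, By angles: Acute

Isosceles, Acute


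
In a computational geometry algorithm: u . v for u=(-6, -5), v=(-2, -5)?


u . v = u_x*v_x + u_y*v_y = (-6)*(-2) + (-5)*(-5)
= 12 + 25 = 37

37


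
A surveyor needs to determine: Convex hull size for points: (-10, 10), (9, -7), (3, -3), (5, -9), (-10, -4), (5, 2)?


Convex hull vertices (CCW): (-10, -4), (5, -9), (9, -7), (5, 2), (-10, 10)
Count = 5

5


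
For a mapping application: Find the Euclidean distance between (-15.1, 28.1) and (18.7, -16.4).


dx=33.8, dy=-44.5
d^2 = 33.8^2 + (-44.5)^2 = 3122.69
d = sqrt(3122.69) = 55.881

55.881


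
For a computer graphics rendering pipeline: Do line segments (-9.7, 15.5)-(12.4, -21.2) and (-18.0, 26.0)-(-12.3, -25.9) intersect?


Cross products: d1=370.92, d2=1308.72, d3=-72.56, d4=-1010.36
d1*d2 < 0 and d3*d4 < 0? no

No, they don't intersect


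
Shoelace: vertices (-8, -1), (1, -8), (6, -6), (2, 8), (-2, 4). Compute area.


Shoelace sum: ((-8)*(-8) - 1*(-1)) + (1*(-6) - 6*(-8)) + (6*8 - 2*(-6)) + (2*4 - (-2)*8) + ((-2)*(-1) - (-8)*4)
= 225
Area = |225|/2 = 112.5

112.5


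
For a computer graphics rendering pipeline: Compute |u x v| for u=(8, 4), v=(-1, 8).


|u x v| = |8*8 - 4*(-1)|
= |64 - (-4)| = 68

68


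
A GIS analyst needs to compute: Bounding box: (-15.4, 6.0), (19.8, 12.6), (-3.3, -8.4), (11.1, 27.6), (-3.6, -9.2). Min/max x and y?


x range: [-15.4, 19.8]
y range: [-9.2, 27.6]
Bounding box: (-15.4,-9.2) to (19.8,27.6)

(-15.4,-9.2) to (19.8,27.6)


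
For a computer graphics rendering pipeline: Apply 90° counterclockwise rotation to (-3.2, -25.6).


90° CCW: (x,y) -> (-y, x)
(-3.2,-25.6) -> (25.6, -3.2)

(25.6, -3.2)


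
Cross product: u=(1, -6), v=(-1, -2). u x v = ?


u x v = u_x*v_y - u_y*v_x = 1*(-2) - (-6)*(-1)
= (-2) - 6 = -8

-8


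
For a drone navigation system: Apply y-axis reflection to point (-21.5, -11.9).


Reflection over y-axis: (x,y) -> (-x,y)
(-21.5, -11.9) -> (21.5, -11.9)

(21.5, -11.9)


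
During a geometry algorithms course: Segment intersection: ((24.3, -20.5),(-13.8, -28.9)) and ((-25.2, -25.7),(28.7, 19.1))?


Cross products: d1=-1937.32, d2=-683.2, d3=-217.68, d4=-1471.8
d1*d2 < 0 and d3*d4 < 0? no

No, they don't intersect


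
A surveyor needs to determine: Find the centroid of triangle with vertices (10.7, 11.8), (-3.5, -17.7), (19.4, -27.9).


Centroid = ((x_A+x_B+x_C)/3, (y_A+y_B+y_C)/3)
= ((10.7+(-3.5)+19.4)/3, (11.8+(-17.7)+(-27.9))/3)
= (8.8667, -11.2667)

(8.8667, -11.2667)


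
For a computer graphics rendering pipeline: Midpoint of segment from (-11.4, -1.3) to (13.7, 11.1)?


M = (((-11.4)+13.7)/2, ((-1.3)+11.1)/2)
= (1.15, 4.9)

(1.15, 4.9)


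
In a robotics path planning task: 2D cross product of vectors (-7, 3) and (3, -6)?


u x v = u_x*v_y - u_y*v_x = (-7)*(-6) - 3*3
= 42 - 9 = 33

33


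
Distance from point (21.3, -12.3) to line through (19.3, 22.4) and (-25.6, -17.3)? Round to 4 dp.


|cross product| = 1637.43
|line direction| = sqrt(3592.1) = 59.9341
Distance = 1637.43/sqrt(3592.1) = 27.3205

27.3205
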